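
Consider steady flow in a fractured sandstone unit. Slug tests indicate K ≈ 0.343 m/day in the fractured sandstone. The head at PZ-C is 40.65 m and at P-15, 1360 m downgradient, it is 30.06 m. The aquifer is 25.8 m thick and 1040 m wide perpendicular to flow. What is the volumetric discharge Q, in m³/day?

71.7

Cross-sectional area A = 1040 × 25.8 = 26832 m².
Hydraulic gradient i = (40.65 − 30.06) / 1360 = 10.59 / 1360 = 0.007787.
Darcy's law: Q = K · A · i = 0.3430 × 26832 × 0.007787 = 71.66 m³/day.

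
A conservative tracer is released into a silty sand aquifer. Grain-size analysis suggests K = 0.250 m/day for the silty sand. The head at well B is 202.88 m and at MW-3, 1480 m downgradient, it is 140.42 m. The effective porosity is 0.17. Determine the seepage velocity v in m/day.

Hydraulic gradient i = (202.88 − 140.42) / 1480 = 62.46 / 1480 = 0.04220.
Darcy flux q = K · i = 0.2500 × 0.04220 = 0.01055 m/day.
Seepage velocity v = q / n_e = 0.01055 / 0.17 = 0.06206 m/day.

0.0621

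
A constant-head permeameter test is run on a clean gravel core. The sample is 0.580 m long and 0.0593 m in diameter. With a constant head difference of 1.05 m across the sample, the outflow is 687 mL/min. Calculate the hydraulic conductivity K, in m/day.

198

Cross-sectional area A = π·(d/2)² = π × (0.0593/2)² = 0.002762 m².
Convert discharge: 687 mL/min = 1.145e-05 m³/s.
Darcy's law rearranged: K = Q·L / (A·Δh) = 1.145e-05 × 0.580 / (0.002762 × 1.05) = 0.002290 m/s = 197.9 m/day.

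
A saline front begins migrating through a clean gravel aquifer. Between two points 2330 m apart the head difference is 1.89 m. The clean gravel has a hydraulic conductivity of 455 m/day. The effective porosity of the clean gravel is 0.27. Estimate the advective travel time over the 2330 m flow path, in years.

4.67

Hydraulic gradient i = Δh / L = 1.89 / 2330 = 0.0008112.
Darcy flux q = K · i = 455.0 × 0.0008112 = 0.3691 m/day.
Seepage velocity v = q / n_e = 0.3691 / 0.27 = 1.367 m/day.
Travel time t = L / v = 2330 / 1.367 = 1705 days = 4.667 years.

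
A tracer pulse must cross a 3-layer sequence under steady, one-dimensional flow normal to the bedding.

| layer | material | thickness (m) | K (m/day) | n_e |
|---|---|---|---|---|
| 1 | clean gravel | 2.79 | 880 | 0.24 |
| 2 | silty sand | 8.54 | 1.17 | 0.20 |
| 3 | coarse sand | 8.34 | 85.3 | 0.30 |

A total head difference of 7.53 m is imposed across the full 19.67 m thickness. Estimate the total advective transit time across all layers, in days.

4.80

With flow normal to the layers, continuity requires the same specific discharge q through every layer.
Σ(b_i/K_i) = 2.79/880 + 8.54/1.17 + 8.34/85.3 = 7.400 d.
q = Δh / Σ(b_i/K_i) = 7.53 / 7.400 = 1.018 m/day.
In each layer the seepage velocity is v_i = q/n_i, so the layer transit time is t_i = b_i·n_i / q:
  layer 1 (clean gravel): t_1 = 2.79 × 0.24 / 1.018 = 0.6580 d
  layer 2 (silty sand): t_2 = 8.54 × 0.20 / 1.018 = 1.679 d
  layer 3 (coarse sand): t_3 = 8.34 × 0.30 / 1.018 = 2.459 d
Total t = Σ t_i = 4.795 days.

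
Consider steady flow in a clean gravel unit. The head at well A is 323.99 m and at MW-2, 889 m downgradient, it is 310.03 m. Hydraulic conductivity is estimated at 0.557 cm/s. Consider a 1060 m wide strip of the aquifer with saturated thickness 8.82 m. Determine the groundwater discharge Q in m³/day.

70700

Convert K: 0.557 cm/s × 864 = 481.2 m/day.
Cross-sectional area A = 1060 × 8.82 = 9349 m².
Hydraulic gradient i = (323.99 − 310.03) / 889 = 13.96 / 889 = 0.01570.
Darcy's law: Q = K · A · i = 481.2 × 9349 × 0.01570 = 70652 m³/day.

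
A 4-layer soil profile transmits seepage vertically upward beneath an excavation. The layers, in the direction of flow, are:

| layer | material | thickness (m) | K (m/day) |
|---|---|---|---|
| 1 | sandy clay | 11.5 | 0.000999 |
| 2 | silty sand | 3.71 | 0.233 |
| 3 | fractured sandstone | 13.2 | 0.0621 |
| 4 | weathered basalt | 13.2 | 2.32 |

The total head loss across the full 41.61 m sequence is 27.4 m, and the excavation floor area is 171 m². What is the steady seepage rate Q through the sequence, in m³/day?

0.399

Flow is perpendicular to layering, so the layers act in series and the equivalent K is the thickness-weighted harmonic mean.
Total thickness L = 11.5 + 3.71 + 13.2 + 13.2 = 41.61 m.
Σ(b_i/K_i) = 11.5/0.000999 + 3.71/0.233 + 13.2/0.0621 + 13.2/2.32 = 11746 d.
K_eq = L / Σ(b_i/K_i) = 41.61 / 11746 = 0.003543 m/day.
Q = K_eq · A · (Δh/L) = 0.003543 × 171 × (27.4/41.61) = 0.3989 m³/day.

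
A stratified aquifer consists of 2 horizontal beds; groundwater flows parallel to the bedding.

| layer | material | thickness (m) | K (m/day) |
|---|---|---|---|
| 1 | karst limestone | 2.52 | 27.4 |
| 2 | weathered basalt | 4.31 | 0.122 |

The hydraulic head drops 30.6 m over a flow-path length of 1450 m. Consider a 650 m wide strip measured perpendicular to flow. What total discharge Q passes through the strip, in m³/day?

954

Flow is parallel to layering, so each bed carries its own Darcy discharge and the transmissivities add.
Σ(K_i·b_i) = 27.4×2.52 + 0.122×4.31 = 69.57 m²/day.
Hydraulic gradient i = Δh / L = 30.6 / 1450 = 0.02110.
Q = Σ(K_i·b_i) · W · i = 69.57 × 650 × 0.02110 = 954.4 m³/day.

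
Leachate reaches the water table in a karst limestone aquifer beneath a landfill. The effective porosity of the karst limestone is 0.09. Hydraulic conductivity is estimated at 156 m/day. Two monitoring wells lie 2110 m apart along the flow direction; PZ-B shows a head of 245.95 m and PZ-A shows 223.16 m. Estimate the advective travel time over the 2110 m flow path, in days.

Hydraulic gradient i = (245.95 − 223.16) / 2110 = 22.79 / 2110 = 0.01080.
Darcy flux q = K · i = 156.0 × 0.01080 = 1.685 m/day.
Seepage velocity v = q / n_e = 1.685 / 0.09 = 18.72 m/day.
Travel time t = L / v = 2110 / 18.72 = 112.7 days.

113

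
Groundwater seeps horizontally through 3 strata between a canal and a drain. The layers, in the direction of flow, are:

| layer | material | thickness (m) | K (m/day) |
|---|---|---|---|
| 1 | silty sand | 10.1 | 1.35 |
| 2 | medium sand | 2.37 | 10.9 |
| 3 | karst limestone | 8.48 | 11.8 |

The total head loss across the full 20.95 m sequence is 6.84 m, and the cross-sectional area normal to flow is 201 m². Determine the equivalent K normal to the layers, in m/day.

2.49

Flow is perpendicular to layering, so the layers act in series and the equivalent K is the thickness-weighted harmonic mean.
Total thickness L = 10.1 + 2.37 + 8.48 = 20.95 m.
Σ(b_i/K_i) = 10.1/1.35 + 2.37/10.9 + 8.48/11.8 = 8.418 d.
K_eq = L / Σ(b_i/K_i) = 20.95 / 8.418 = 2.489 m/day.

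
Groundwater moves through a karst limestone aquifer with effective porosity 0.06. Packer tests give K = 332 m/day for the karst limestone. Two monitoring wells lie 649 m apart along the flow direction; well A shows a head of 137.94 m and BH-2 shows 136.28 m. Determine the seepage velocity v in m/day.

Hydraulic gradient i = (137.94 − 136.28) / 649 = 1.66 / 649 = 0.002558.
Darcy flux q = K · i = 332.0 × 0.002558 = 0.8492 m/day.
Seepage velocity v = q / n_e = 0.8492 / 0.06 = 14.15 m/day.

14.2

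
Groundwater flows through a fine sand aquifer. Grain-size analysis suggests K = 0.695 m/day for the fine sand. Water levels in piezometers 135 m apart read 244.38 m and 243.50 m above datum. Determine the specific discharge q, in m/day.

Hydraulic gradient i = (244.38 − 243.50) / 135 = 0.88 / 135 = 0.006519.
Specific discharge q = K · i = 0.6950 × 0.006519 = 0.004530 m/day.

0.00453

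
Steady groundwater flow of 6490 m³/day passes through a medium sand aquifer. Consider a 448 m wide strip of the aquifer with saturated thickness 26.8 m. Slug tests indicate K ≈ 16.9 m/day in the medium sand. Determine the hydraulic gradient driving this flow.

0.0320

Cross-sectional area A = 448 × 26.8 = 12006 m².
From Q = K·A·i, i = Q / (K·A) = 6490 / (16.90 × 12006) = 0.03198.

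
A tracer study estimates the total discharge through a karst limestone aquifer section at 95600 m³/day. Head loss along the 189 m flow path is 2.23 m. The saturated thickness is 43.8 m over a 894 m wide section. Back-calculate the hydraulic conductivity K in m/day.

Cross-sectional area A = 894 × 43.8 = 39157 m².
Hydraulic gradient i = Δh / L = 2.23 / 189 = 0.01180.
From Q = K·A·i, K = Q / (A·i) = 95600 / (39157 × 0.01180) = 206.9 m/day.

207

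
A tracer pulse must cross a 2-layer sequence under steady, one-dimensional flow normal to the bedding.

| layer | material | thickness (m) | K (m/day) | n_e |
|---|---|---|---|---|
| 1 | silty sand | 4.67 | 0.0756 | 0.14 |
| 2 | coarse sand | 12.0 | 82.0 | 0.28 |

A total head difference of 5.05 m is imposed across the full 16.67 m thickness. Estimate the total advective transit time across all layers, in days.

With flow normal to the layers, continuity requires the same specific discharge q through every layer.
Σ(b_i/K_i) = 4.67/0.0756 + 12.0/82.0 = 61.92 d.
q = Δh / Σ(b_i/K_i) = 5.05 / 61.92 = 0.08156 m/day.
In each layer the seepage velocity is v_i = q/n_i, so the layer transit time is t_i = b_i·n_i / q:
  layer 1 (silty sand): t_1 = 4.67 × 0.14 / 0.08156 = 8.016 d
  layer 2 (coarse sand): t_2 = 12.0 × 0.28 / 0.08156 = 41.20 d
Total t = Σ t_i = 49.21 days.

49.2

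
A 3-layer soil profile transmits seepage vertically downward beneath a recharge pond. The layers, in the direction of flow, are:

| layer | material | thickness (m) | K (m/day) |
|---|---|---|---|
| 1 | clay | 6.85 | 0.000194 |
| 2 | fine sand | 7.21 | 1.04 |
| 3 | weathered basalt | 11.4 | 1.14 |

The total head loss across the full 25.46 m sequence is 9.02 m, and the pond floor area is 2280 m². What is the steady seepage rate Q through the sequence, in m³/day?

0.582

Flow is perpendicular to layering, so the layers act in series and the equivalent K is the thickness-weighted harmonic mean.
Total thickness L = 6.85 + 7.21 + 11.4 = 25.46 m.
Σ(b_i/K_i) = 6.85/0.000194 + 7.21/1.04 + 11.4/1.14 = 35326 d.
K_eq = L / Σ(b_i/K_i) = 25.46 / 35326 = 0.0007207 m/day.
Q = K_eq · A · (Δh/L) = 0.0007207 × 2280 × (9.02/25.46) = 0.5822 m³/day.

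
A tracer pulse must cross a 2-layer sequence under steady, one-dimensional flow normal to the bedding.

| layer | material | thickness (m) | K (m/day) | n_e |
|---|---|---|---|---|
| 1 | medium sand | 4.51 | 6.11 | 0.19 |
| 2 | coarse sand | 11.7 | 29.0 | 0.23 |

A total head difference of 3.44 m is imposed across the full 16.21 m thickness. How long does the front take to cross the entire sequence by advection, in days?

With flow normal to the layers, continuity requires the same specific discharge q through every layer.
Σ(b_i/K_i) = 4.51/6.11 + 11.7/29.0 = 1.142 d.
q = Δh / Σ(b_i/K_i) = 3.44 / 1.142 = 3.013 m/day.
In each layer the seepage velocity is v_i = q/n_i, so the layer transit time is t_i = b_i·n_i / q:
  layer 1 (medium sand): t_1 = 4.51 × 0.19 / 3.013 = 0.2844 d
  layer 2 (coarse sand): t_2 = 11.7 × 0.23 / 3.013 = 0.8930 d
Total t = Σ t_i = 1.177 days.

1.18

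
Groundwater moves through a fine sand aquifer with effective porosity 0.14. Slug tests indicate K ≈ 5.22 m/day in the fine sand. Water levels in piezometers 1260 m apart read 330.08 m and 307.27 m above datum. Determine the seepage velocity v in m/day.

Hydraulic gradient i = (330.08 − 307.27) / 1260 = 22.81 / 1260 = 0.01810.
Darcy flux q = K · i = 5.220 × 0.01810 = 0.09450 m/day.
Seepage velocity v = q / n_e = 0.09450 / 0.14 = 0.6750 m/day.

0.675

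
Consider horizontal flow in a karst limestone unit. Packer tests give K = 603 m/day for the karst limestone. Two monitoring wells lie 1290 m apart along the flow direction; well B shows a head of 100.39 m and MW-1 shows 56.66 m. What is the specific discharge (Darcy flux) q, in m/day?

20.4

Hydraulic gradient i = (100.39 − 56.66) / 1290 = 43.73 / 1290 = 0.03390.
Specific discharge q = K · i = 603.0 × 0.03390 = 20.44 m/day.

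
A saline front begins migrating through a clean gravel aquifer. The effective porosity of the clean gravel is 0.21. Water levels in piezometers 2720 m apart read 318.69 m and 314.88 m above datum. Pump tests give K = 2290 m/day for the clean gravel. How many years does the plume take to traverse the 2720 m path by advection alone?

Hydraulic gradient i = (318.69 − 314.88) / 2720 = 3.81 / 2720 = 0.001401.
Darcy flux q = K · i = 2290 × 0.001401 = 3.208 m/day.
Seepage velocity v = q / n_e = 3.208 / 0.21 = 15.27 m/day.
Travel time t = L / v = 2720 / 15.27 = 178.1 days = 0.4875 years.

0.488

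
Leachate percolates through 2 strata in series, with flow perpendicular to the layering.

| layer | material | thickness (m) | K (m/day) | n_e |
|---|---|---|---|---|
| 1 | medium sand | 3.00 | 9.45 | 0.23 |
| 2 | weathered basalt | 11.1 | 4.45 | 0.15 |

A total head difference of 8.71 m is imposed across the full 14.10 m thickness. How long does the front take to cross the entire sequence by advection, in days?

0.760

With flow normal to the layers, continuity requires the same specific discharge q through every layer.
Σ(b_i/K_i) = 3.00/9.45 + 11.1/4.45 = 2.812 d.
q = Δh / Σ(b_i/K_i) = 8.71 / 2.812 = 3.098 m/day.
In each layer the seepage velocity is v_i = q/n_i, so the layer transit time is t_i = b_i·n_i / q:
  layer 1 (medium sand): t_1 = 3.00 × 0.23 / 3.098 = 0.2228 d
  layer 2 (weathered basalt): t_2 = 11.1 × 0.15 / 3.098 = 0.5375 d
Total t = Σ t_i = 0.7603 days.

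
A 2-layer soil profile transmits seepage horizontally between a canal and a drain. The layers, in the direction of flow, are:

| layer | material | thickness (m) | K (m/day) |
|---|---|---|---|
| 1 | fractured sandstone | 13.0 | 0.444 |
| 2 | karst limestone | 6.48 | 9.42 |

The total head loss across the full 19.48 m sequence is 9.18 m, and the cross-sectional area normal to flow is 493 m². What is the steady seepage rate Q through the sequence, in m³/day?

151

Flow is perpendicular to layering, so the layers act in series and the equivalent K is the thickness-weighted harmonic mean.
Total thickness L = 13.0 + 6.48 = 19.48 m.
Σ(b_i/K_i) = 13.0/0.444 + 6.48/9.42 = 29.97 d.
K_eq = L / Σ(b_i/K_i) = 19.48 / 29.97 = 0.6500 m/day.
Q = K_eq · A · (Δh/L) = 0.6500 × 493 × (9.18/19.48) = 151.0 m³/day.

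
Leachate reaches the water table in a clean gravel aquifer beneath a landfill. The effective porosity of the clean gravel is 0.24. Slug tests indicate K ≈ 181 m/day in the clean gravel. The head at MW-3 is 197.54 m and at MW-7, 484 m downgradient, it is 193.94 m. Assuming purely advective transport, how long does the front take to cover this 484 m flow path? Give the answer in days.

86.3

Hydraulic gradient i = (197.54 − 193.94) / 484 = 3.6 / 484 = 0.007438.
Darcy flux q = K · i = 181.0 × 0.007438 = 1.346 m/day.
Seepage velocity v = q / n_e = 1.346 / 0.24 = 5.610 m/day.
Travel time t = L / v = 484 / 5.610 = 86.28 days.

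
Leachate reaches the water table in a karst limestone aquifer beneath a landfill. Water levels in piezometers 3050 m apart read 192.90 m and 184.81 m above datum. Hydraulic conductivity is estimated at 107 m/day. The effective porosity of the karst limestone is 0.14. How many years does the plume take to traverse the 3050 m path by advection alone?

Hydraulic gradient i = (192.90 − 184.81) / 3050 = 8.09 / 3050 = 0.002652.
Darcy flux q = K · i = 107.0 × 0.002652 = 0.2838 m/day.
Seepage velocity v = q / n_e = 0.2838 / 0.14 = 2.027 m/day.
Travel time t = L / v = 3050 / 2.027 = 1505 days = 4.119 years.

4.12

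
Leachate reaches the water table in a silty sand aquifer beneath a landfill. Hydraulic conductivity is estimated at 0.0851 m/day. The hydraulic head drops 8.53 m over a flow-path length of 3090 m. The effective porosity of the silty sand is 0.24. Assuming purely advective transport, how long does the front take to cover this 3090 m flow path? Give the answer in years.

Hydraulic gradient i = Δh / L = 8.53 / 3090 = 0.002761.
Darcy flux q = K · i = 0.08510 × 0.002761 = 0.0002349 m/day.
Seepage velocity v = q / n_e = 0.0002349 / 0.24 = 0.0009788 m/day.
Travel time t = L / v = 3090 / 0.0009788 = 3.157e+06 days = 8643 years.

8640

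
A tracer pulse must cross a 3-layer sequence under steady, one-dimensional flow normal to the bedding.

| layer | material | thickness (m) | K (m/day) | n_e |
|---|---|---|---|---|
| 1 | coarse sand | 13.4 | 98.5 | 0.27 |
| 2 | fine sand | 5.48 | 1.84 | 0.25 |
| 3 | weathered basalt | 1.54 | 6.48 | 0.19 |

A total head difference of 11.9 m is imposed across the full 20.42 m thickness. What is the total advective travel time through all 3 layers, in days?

With flow normal to the layers, continuity requires the same specific discharge q through every layer.
Σ(b_i/K_i) = 13.4/98.5 + 5.48/1.84 + 1.54/6.48 = 3.352 d.
q = Δh / Σ(b_i/K_i) = 11.9 / 3.352 = 3.550 m/day.
In each layer the seepage velocity is v_i = q/n_i, so the layer transit time is t_i = b_i·n_i / q:
  layer 1 (coarse sand): t_1 = 13.4 × 0.27 / 3.550 = 1.019 d
  layer 2 (fine sand): t_2 = 5.48 × 0.25 / 3.550 = 0.3859 d
  layer 3 (weathered basalt): t_3 = 1.54 × 0.19 / 3.550 = 0.08242 d
Total t = Σ t_i = 1.487 days.

1.49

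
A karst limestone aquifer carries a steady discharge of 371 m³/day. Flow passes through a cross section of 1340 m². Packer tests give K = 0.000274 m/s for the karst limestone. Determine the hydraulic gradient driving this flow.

0.0117

Convert K: 0.000274 m/s × 86400 = 23.67 m/day.
From Q = K·A·i, i = Q / (K·A) = 371 / (23.67 × 1340) = 0.01170.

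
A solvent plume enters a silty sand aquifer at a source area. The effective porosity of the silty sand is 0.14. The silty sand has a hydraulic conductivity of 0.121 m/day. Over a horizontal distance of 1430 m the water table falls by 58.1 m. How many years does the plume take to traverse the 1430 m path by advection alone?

Hydraulic gradient i = Δh / L = 58.1 / 1430 = 0.04063.
Darcy flux q = K · i = 0.1210 × 0.04063 = 0.004916 m/day.
Seepage velocity v = q / n_e = 0.004916 / 0.14 = 0.03512 m/day.
Travel time t = L / v = 1430 / 0.03512 = 40723 days = 111.5 years.

111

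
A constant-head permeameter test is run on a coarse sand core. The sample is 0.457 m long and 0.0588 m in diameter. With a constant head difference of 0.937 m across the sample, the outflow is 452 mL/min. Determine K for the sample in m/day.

Cross-sectional area A = π·(d/2)² = π × (0.0588/2)² = 0.002715 m².
Convert discharge: 452 mL/min = 7.533e-06 m³/s.
Darcy's law rearranged: K = Q·L / (A·Δh) = 7.533e-06 × 0.457 / (0.002715 × 0.937) = 0.001353 m/s = 116.9 m/day.

117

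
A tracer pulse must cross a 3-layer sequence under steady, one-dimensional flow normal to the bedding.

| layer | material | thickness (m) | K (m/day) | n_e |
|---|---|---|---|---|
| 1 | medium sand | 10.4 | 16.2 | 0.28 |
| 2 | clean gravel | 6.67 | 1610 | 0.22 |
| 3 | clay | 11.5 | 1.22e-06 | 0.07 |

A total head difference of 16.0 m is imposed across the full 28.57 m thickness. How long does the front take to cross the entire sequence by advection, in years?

With flow normal to the layers, continuity requires the same specific discharge q through every layer.
Σ(b_i/K_i) = 10.4/16.2 + 6.67/1610 + 11.5/1.22e-06 = 9.426e+06 d.
q = Δh / Σ(b_i/K_i) = 16.0 / 9.426e+06 = 1.697e-06 m/day.
In each layer the seepage velocity is v_i = q/n_i, so the layer transit time is t_i = b_i·n_i / q:
  layer 1 (medium sand): t_1 = 10.4 × 0.28 / 1.697e-06 = 1.716e+06 d
  layer 2 (clean gravel): t_2 = 6.67 × 0.22 / 1.697e-06 = 8.645e+05 d
  layer 3 (clay): t_3 = 11.5 × 0.07 / 1.697e-06 = 4.743e+05 d
Total t = Σ t_i = 3.054e+06 days = 8362 years.

8360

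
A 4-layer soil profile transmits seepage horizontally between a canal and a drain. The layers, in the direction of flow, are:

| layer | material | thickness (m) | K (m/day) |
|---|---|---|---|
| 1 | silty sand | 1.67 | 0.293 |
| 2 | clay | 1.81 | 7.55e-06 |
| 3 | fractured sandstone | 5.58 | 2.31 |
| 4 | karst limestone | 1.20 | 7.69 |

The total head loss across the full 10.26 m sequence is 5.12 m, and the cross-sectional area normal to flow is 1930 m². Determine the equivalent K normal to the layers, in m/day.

4.28e-05

Flow is perpendicular to layering, so the layers act in series and the equivalent K is the thickness-weighted harmonic mean.
Total thickness L = 1.67 + 1.81 + 5.58 + 1.20 = 10.26 m.
Σ(b_i/K_i) = 1.67/0.293 + 1.81/7.55e-06 + 5.58/2.31 + 1.20/7.69 = 2.397e+05 d.
K_eq = L / Σ(b_i/K_i) = 10.26 / 2.397e+05 = 4.280e-05 m/day.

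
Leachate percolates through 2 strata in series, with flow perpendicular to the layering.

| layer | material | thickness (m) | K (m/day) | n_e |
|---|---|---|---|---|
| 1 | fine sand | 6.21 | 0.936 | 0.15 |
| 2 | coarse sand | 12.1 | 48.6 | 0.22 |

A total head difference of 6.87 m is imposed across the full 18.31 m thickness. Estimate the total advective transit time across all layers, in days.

3.60

With flow normal to the layers, continuity requires the same specific discharge q through every layer.
Σ(b_i/K_i) = 6.21/0.936 + 12.1/48.6 = 6.884 d.
q = Δh / Σ(b_i/K_i) = 6.87 / 6.884 = 0.9980 m/day.
In each layer the seepage velocity is v_i = q/n_i, so the layer transit time is t_i = b_i·n_i / q:
  layer 1 (fine sand): t_1 = 6.21 × 0.15 / 0.9980 = 0.9333 d
  layer 2 (coarse sand): t_2 = 12.1 × 0.22 / 0.9980 = 2.667 d
Total t = Σ t_i = 3.601 days.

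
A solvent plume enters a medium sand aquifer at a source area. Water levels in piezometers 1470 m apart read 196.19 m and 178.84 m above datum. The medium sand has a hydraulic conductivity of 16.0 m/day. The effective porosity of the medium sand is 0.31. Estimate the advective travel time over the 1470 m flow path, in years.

Hydraulic gradient i = (196.19 − 178.84) / 1470 = 17.35 / 1470 = 0.01180.
Darcy flux q = K · i = 16.00 × 0.01180 = 0.1888 m/day.
Seepage velocity v = q / n_e = 0.1888 / 0.31 = 0.6092 m/day.
Travel time t = L / v = 1470 / 0.6092 = 2413 days = 6.607 years.

6.61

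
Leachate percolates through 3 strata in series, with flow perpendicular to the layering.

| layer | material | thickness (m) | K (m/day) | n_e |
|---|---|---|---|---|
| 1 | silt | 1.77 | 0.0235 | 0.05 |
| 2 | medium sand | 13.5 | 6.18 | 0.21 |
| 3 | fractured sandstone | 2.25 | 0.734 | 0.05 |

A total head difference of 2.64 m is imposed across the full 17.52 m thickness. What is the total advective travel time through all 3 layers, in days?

With flow normal to the layers, continuity requires the same specific discharge q through every layer.
Σ(b_i/K_i) = 1.77/0.0235 + 13.5/6.18 + 2.25/0.734 = 80.57 d.
q = Δh / Σ(b_i/K_i) = 2.64 / 80.57 = 0.03277 m/day.
In each layer the seepage velocity is v_i = q/n_i, so the layer transit time is t_i = b_i·n_i / q:
  layer 1 (silt): t_1 = 1.77 × 0.05 / 0.03277 = 2.701 d
  layer 2 (medium sand): t_2 = 13.5 × 0.21 / 0.03277 = 86.52 d
  layer 3 (fractured sandstone): t_3 = 2.25 × 0.05 / 0.03277 = 3.433 d
Total t = Σ t_i = 92.65 days.

92.7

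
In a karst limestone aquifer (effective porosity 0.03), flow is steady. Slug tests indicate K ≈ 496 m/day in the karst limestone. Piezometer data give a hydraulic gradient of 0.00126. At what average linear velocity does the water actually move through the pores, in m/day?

Hydraulic gradient i = 0.00126.
Darcy flux q = K · i = 496.0 × 0.001260 = 0.6250 m/day.
Seepage velocity v = q / n_e = 0.6250 / 0.03 = 20.83 m/day.

20.8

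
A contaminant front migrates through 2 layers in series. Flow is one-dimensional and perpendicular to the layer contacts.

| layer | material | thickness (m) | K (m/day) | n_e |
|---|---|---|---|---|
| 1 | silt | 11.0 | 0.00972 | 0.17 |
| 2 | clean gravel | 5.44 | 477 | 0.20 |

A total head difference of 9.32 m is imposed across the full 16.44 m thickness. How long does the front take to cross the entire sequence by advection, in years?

With flow normal to the layers, continuity requires the same specific discharge q through every layer.
Σ(b_i/K_i) = 11.0/0.00972 + 5.44/477 = 1132 d.
q = Δh / Σ(b_i/K_i) = 9.32 / 1132 = 0.008235 m/day.
In each layer the seepage velocity is v_i = q/n_i, so the layer transit time is t_i = b_i·n_i / q:
  layer 1 (silt): t_1 = 11.0 × 0.17 / 0.008235 = 227.1 d
  layer 2 (clean gravel): t_2 = 5.44 × 0.20 / 0.008235 = 132.1 d
Total t = Σ t_i = 359.2 days = 0.9834 years.

0.983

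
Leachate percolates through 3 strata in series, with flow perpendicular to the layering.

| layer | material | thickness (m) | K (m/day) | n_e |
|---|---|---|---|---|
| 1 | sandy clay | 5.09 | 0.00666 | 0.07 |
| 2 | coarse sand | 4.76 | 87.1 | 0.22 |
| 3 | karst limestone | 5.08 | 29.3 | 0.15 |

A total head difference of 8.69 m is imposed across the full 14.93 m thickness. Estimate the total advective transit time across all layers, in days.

191

With flow normal to the layers, continuity requires the same specific discharge q through every layer.
Σ(b_i/K_i) = 5.09/0.00666 + 4.76/87.1 + 5.08/29.3 = 764.5 d.
q = Δh / Σ(b_i/K_i) = 8.69 / 764.5 = 0.01137 m/day.
In each layer the seepage velocity is v_i = q/n_i, so the layer transit time is t_i = b_i·n_i / q:
  layer 1 (sandy clay): t_1 = 5.09 × 0.07 / 0.01137 = 31.35 d
  layer 2 (coarse sand): t_2 = 4.76 × 0.22 / 0.01137 = 92.13 d
  layer 3 (karst limestone): t_3 = 5.08 × 0.15 / 0.01137 = 67.04 d
Total t = Σ t_i = 190.5 days.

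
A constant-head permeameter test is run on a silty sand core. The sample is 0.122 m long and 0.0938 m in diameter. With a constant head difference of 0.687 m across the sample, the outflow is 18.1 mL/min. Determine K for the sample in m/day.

Cross-sectional area A = π·(d/2)² = π × (0.0938/2)² = 0.006910 m².
Convert discharge: 18.1 mL/min = 3.017e-07 m³/s.
Darcy's law rearranged: K = Q·L / (A·Δh) = 3.017e-07 × 0.122 / (0.006910 × 0.687) = 7.752e-06 m/s = 0.6698 m/day.

0.670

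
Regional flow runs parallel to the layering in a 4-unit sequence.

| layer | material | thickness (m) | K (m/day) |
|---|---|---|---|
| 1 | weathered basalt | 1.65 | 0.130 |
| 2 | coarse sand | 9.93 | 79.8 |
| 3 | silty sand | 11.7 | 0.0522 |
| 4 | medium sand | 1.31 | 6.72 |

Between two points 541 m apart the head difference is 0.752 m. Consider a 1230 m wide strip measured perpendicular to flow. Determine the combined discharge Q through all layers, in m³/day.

Flow is parallel to layering, so each bed carries its own Darcy discharge and the transmissivities add.
Σ(K_i·b_i) = 0.130×1.65 + 79.8×9.93 + 0.0522×11.7 + 6.72×1.31 = 802.0 m²/day.
Hydraulic gradient i = Δh / L = 0.752 / 541 = 0.001390.
Q = Σ(K_i·b_i) · W · i = 802.0 × 1230 × 0.001390 = 1371 m³/day.

1370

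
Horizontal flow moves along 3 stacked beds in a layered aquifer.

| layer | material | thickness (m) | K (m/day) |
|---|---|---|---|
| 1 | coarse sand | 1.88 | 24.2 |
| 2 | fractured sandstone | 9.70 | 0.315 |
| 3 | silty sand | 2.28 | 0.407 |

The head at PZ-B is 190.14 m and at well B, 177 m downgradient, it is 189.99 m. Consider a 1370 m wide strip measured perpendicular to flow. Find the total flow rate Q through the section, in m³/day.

57.4

Flow is parallel to layering, so each bed carries its own Darcy discharge and the transmissivities add.
Σ(K_i·b_i) = 24.2×1.88 + 0.315×9.70 + 0.407×2.28 = 49.48 m²/day.
Hydraulic gradient i = (190.14 − 189.99) / 177 = 0.15 / 177 = 0.0008475.
Q = Σ(K_i·b_i) · W · i = 49.48 × 1370 × 0.0008475 = 57.45 m³/day.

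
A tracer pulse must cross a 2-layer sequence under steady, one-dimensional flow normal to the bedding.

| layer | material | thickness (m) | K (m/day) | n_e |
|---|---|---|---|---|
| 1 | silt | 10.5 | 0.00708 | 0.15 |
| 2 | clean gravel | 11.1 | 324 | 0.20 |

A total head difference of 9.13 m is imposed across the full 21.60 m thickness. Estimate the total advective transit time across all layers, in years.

1.69

With flow normal to the layers, continuity requires the same specific discharge q through every layer.
Σ(b_i/K_i) = 10.5/0.00708 + 11.1/324 = 1483 d.
q = Δh / Σ(b_i/K_i) = 9.13 / 1483 = 0.006156 m/day.
In each layer the seepage velocity is v_i = q/n_i, so the layer transit time is t_i = b_i·n_i / q:
  layer 1 (silt): t_1 = 10.5 × 0.15 / 0.006156 = 255.8 d
  layer 2 (clean gravel): t_2 = 11.1 × 0.20 / 0.006156 = 360.6 d
Total t = Σ t_i = 616.5 days = 1.688 years.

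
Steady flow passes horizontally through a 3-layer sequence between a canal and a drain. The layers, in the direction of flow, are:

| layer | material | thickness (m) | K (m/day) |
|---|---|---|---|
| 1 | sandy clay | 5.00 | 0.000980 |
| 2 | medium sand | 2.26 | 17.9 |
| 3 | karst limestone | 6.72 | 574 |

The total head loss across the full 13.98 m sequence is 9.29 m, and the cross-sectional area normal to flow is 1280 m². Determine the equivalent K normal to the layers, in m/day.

0.00274

Flow is perpendicular to layering, so the layers act in series and the equivalent K is the thickness-weighted harmonic mean.
Total thickness L = 5.00 + 2.26 + 6.72 = 13.98 m.
Σ(b_i/K_i) = 5.00/0.000980 + 2.26/17.9 + 6.72/574 = 5102 d.
K_eq = L / Σ(b_i/K_i) = 13.98 / 5102 = 0.002740 m/day.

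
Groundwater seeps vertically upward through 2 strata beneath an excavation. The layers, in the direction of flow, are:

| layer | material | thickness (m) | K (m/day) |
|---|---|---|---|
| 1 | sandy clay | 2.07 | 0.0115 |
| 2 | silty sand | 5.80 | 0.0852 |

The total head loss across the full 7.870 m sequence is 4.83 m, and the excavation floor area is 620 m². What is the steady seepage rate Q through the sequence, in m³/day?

12.1

Flow is perpendicular to layering, so the layers act in series and the equivalent K is the thickness-weighted harmonic mean.
Total thickness L = 2.07 + 5.80 = 7.870 m.
Σ(b_i/K_i) = 2.07/0.0115 + 5.80/0.0852 = 248.1 d.
K_eq = L / Σ(b_i/K_i) = 7.870 / 248.1 = 0.03172 m/day.
Q = K_eq · A · (Δh/L) = 0.03172 × 620 × (4.83/7.870) = 12.07 m³/day.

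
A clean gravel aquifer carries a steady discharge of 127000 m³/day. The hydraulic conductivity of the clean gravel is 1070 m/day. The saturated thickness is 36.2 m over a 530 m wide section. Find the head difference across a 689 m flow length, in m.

4.26

Cross-sectional area A = 530 × 36.2 = 19186 m².
From Q = K·A·i, i = Q / (K·A) = 127000 / (1070 × 19186) = 0.006186.
Head loss Δh = i · L = 0.006186 × 689 = 4.262 m.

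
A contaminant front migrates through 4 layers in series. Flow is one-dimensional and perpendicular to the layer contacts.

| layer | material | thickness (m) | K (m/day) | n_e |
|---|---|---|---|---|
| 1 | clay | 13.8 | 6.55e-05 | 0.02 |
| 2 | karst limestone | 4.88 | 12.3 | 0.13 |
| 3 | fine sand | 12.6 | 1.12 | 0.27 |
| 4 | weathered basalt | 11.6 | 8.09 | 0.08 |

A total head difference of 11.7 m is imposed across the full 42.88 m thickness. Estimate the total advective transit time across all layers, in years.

258

With flow normal to the layers, continuity requires the same specific discharge q through every layer.
Σ(b_i/K_i) = 13.8/6.55e-05 + 4.88/12.3 + 12.6/1.12 + 11.6/8.09 = 2.107e+05 d.
q = Δh / Σ(b_i/K_i) = 11.7 / 2.107e+05 = 5.553e-05 m/day.
In each layer the seepage velocity is v_i = q/n_i, so the layer transit time is t_i = b_i·n_i / q:
  layer 1 (clay): t_1 = 13.8 × 0.02 / 5.553e-05 = 4970 d
  layer 2 (karst limestone): t_2 = 4.88 × 0.13 / 5.553e-05 = 11425 d
  layer 3 (fine sand): t_3 = 12.6 × 0.27 / 5.553e-05 = 61265 d
  layer 4 (weathered basalt): t_4 = 11.6 × 0.08 / 5.553e-05 = 16712 d
Total t = Σ t_i = 94372 days = 258.4 years.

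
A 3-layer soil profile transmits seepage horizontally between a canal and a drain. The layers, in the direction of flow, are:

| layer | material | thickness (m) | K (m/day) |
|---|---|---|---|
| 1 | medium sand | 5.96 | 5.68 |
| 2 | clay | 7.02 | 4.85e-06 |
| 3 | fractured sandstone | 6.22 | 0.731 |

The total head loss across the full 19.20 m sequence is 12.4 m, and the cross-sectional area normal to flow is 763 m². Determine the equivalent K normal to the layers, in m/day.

1.33e-05

Flow is perpendicular to layering, so the layers act in series and the equivalent K is the thickness-weighted harmonic mean.
Total thickness L = 5.96 + 7.02 + 6.22 = 19.20 m.
Σ(b_i/K_i) = 5.96/5.68 + 7.02/4.85e-06 + 6.22/0.731 = 1.447e+06 d.
K_eq = L / Σ(b_i/K_i) = 19.20 / 1.447e+06 = 1.326e-05 m/day.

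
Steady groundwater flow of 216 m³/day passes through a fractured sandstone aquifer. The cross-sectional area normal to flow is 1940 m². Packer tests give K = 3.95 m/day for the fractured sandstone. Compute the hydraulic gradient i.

0.0282

From Q = K·A·i, i = Q / (K·A) = 216 / (3.950 × 1940) = 0.02819.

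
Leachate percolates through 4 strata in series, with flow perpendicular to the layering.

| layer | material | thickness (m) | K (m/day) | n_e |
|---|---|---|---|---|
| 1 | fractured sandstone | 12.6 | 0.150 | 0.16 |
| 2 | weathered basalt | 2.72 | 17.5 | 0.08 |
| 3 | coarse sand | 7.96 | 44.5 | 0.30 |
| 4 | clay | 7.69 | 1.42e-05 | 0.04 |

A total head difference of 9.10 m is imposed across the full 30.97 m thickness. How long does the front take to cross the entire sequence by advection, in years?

803

With flow normal to the layers, continuity requires the same specific discharge q through every layer.
Σ(b_i/K_i) = 12.6/0.150 + 2.72/17.5 + 7.96/44.5 + 7.69/1.42e-05 = 5.416e+05 d.
q = Δh / Σ(b_i/K_i) = 9.10 / 5.416e+05 = 1.680e-05 m/day.
In each layer the seepage velocity is v_i = q/n_i, so the layer transit time is t_i = b_i·n_i / q:
  layer 1 (fractured sandstone): t_1 = 12.6 × 0.16 / 1.680e-05 = 1.200e+05 d
  layer 2 (weathered basalt): t_2 = 2.72 × 0.08 / 1.680e-05 = 12952 d
  layer 3 (coarse sand): t_3 = 7.96 × 0.30 / 1.680e-05 = 1.421e+05 d
  layer 4 (clay): t_4 = 7.69 × 0.04 / 1.680e-05 = 18308 d
Total t = Σ t_i = 2.934e+05 days = 803.2 years.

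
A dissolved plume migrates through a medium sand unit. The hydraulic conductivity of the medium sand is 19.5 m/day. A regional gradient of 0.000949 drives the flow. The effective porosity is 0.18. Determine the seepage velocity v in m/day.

Hydraulic gradient i = 0.000949.
Darcy flux q = K · i = 19.50 × 0.0009490 = 0.01851 m/day.
Seepage velocity v = q / n_e = 0.01851 / 0.18 = 0.1028 m/day.

0.103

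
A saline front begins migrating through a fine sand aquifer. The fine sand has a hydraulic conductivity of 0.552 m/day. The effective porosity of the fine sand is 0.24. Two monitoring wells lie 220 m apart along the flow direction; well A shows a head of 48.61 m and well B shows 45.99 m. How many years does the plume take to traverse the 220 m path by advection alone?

22.0

Hydraulic gradient i = (48.61 − 45.99) / 220 = 2.62 / 220 = 0.01191.
Darcy flux q = K · i = 0.5520 × 0.01191 = 0.006574 m/day.
Seepage velocity v = q / n_e = 0.006574 / 0.24 = 0.02739 m/day.
Travel time t = L / v = 220 / 0.02739 = 8032 days = 21.99 years.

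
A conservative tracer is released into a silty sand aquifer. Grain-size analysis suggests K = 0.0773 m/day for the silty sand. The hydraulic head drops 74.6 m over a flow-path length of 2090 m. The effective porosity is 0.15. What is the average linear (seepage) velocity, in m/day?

0.0184

Hydraulic gradient i = Δh / L = 74.6 / 2090 = 0.03569.
Darcy flux q = K · i = 0.07730 × 0.03569 = 0.002759 m/day.
Seepage velocity v = q / n_e = 0.002759 / 0.15 = 0.01839 m/day.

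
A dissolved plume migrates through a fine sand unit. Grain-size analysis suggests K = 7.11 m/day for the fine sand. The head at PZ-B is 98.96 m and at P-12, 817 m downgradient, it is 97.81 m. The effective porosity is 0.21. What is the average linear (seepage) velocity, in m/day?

Hydraulic gradient i = (98.96 − 97.81) / 817 = 1.15 / 817 = 0.001408.
Darcy flux q = K · i = 7.110 × 0.001408 = 0.01001 m/day.
Seepage velocity v = q / n_e = 0.01001 / 0.21 = 0.04766 m/day.

0.0477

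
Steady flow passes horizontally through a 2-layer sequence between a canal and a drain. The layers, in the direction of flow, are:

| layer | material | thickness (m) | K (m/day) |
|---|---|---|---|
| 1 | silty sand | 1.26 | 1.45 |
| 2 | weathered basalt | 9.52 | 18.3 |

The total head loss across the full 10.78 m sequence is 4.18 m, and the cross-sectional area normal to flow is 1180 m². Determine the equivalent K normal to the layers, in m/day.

7.76

Flow is perpendicular to layering, so the layers act in series and the equivalent K is the thickness-weighted harmonic mean.
Total thickness L = 1.26 + 9.52 = 10.78 m.
Σ(b_i/K_i) = 1.26/1.45 + 9.52/18.3 = 1.389 d.
K_eq = L / Σ(b_i/K_i) = 10.78 / 1.389 = 7.760 m/day.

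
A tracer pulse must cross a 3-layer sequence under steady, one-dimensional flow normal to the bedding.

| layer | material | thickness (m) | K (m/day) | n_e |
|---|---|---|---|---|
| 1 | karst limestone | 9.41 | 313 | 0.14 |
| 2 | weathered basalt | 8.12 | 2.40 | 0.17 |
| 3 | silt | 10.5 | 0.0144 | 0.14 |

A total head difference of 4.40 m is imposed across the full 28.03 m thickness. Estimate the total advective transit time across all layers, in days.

With flow normal to the layers, continuity requires the same specific discharge q through every layer.
Σ(b_i/K_i) = 9.41/313 + 8.12/2.40 + 10.5/0.0144 = 732.6 d.
q = Δh / Σ(b_i/K_i) = 4.40 / 732.6 = 0.006006 m/day.
In each layer the seepage velocity is v_i = q/n_i, so the layer transit time is t_i = b_i·n_i / q:
  layer 1 (karst limestone): t_1 = 9.41 × 0.14 / 0.006006 = 219.3 d
  layer 2 (weathered basalt): t_2 = 8.12 × 0.17 / 0.006006 = 229.8 d
  layer 3 (silt): t_3 = 10.5 × 0.14 / 0.006006 = 244.7 d
Total t = Σ t_i = 693.9 days.

694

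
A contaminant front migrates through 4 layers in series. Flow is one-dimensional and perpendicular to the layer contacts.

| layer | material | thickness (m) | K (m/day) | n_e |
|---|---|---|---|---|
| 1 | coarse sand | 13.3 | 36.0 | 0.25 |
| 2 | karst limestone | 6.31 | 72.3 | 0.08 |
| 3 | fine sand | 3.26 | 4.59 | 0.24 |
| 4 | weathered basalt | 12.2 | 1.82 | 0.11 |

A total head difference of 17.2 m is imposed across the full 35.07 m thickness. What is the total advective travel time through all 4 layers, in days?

2.72

With flow normal to the layers, continuity requires the same specific discharge q through every layer.
Σ(b_i/K_i) = 13.3/36.0 + 6.31/72.3 + 3.26/4.59 + 12.2/1.82 = 7.870 d.
q = Δh / Σ(b_i/K_i) = 17.2 / 7.870 = 2.185 m/day.
In each layer the seepage velocity is v_i = q/n_i, so the layer transit time is t_i = b_i·n_i / q:
  layer 1 (coarse sand): t_1 = 13.3 × 0.25 / 2.185 = 1.521 d
  layer 2 (karst limestone): t_2 = 6.31 × 0.08 / 2.185 = 0.2310 d
  layer 3 (fine sand): t_3 = 3.26 × 0.24 / 2.185 = 0.3580 d
  layer 4 (weathered basalt): t_4 = 12.2 × 0.11 / 2.185 = 0.6141 d
Total t = Σ t_i = 2.724 days.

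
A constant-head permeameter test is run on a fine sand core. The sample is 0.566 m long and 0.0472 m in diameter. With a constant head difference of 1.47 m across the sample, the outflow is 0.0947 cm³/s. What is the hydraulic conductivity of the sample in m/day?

1.80

Cross-sectional area A = π·(d/2)² = π × (0.0472/2)² = 0.001750 m².
Convert discharge: 0.0947 cm³/s = 9.470e-08 m³/s.
Darcy's law rearranged: K = Q·L / (A·Δh) = 9.470e-08 × 0.566 / (0.001750 × 1.47) = 2.084e-05 m/s = 1.800 m/day.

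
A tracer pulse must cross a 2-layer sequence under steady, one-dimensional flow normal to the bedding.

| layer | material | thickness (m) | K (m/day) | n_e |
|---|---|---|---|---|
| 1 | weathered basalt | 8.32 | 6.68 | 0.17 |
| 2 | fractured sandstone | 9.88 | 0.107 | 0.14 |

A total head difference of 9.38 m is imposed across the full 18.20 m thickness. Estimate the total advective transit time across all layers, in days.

27.9

With flow normal to the layers, continuity requires the same specific discharge q through every layer.
Σ(b_i/K_i) = 8.32/6.68 + 9.88/0.107 = 93.58 d.
q = Δh / Σ(b_i/K_i) = 9.38 / 93.58 = 0.1002 m/day.
In each layer the seepage velocity is v_i = q/n_i, so the layer transit time is t_i = b_i·n_i / q:
  layer 1 (weathered basalt): t_1 = 8.32 × 0.17 / 0.1002 = 14.11 d
  layer 2 (fractured sandstone): t_2 = 9.88 × 0.14 / 0.1002 = 13.80 d
Total t = Σ t_i = 27.91 days.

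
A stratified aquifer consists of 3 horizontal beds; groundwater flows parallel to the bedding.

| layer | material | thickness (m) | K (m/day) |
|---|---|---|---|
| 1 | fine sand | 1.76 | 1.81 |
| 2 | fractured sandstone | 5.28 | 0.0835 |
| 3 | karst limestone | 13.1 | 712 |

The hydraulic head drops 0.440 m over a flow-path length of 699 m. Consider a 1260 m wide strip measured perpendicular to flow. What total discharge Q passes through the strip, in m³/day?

Flow is parallel to layering, so each bed carries its own Darcy discharge and the transmissivities add.
Σ(K_i·b_i) = 1.81×1.76 + 0.0835×5.28 + 712×13.1 = 9331 m²/day.
Hydraulic gradient i = Δh / L = 0.440 / 699 = 0.0006295.
Q = Σ(K_i·b_i) · W · i = 9331 × 1260 × 0.0006295 = 7401 m³/day.

7400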